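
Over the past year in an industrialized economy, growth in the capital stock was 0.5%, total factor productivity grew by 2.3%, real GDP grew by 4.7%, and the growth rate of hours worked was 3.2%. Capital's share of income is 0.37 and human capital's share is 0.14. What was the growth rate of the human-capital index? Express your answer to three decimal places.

Labor's share = 1 − 0.37 − 0.14 = 0.49.
gY = gA + 0.37×0.5 + 0.49×3.2 + 0.14×g.
0.14×g = 4.7 − 2.3 − 1.753 = 0.647.
g = 0.647 / 0.14 = 4.62143%.

4.621%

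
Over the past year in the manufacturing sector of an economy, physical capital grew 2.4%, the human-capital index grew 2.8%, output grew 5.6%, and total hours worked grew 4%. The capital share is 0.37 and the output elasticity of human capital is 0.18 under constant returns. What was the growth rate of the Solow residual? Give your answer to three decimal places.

Labor's share = 1 − 0.37 − 0.18 = 0.45.
Physical capital: 0.37 × 2.4 = 0.888 pp.
The human-capital index: 0.18 × 2.8 = 0.504 pp.
Total hours worked: 0.45 × 4 = 1.8 pp.
TFP growth = 5.6 − 3.192 = 2.408%.

2.408%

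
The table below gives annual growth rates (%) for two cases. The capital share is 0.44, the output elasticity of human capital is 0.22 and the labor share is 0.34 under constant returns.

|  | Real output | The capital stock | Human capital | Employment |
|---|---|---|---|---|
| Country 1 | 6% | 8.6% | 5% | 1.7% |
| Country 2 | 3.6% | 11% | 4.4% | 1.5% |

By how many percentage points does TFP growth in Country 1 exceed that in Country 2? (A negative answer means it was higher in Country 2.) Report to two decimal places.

3.26 percentage points

Labor's share = 1 − 0.44 − 0.22 = 0.34.
Country 1: TFP = 6 − 3.784 − 1.1 − 0.578 = 0.538%.
Country 2: TFP = 3.6 − 4.84 − 0.968 − 0.51 = -2.718%.
Difference = 0.538 − (-2.718) = 3.256 pp.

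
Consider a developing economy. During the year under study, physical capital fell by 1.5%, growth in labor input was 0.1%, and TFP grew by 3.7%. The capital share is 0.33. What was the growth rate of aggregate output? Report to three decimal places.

Labor's share = 1 − 0.33 = 0.67.
Physical capital: 0.33 × (-1.5) = -0.495 pp.
Labor input: 0.67 × 0.1 = 0.067 pp.
Output growth = 3.7 + (-0.428) = 3.272%.

Aggregate output grew 3.272%.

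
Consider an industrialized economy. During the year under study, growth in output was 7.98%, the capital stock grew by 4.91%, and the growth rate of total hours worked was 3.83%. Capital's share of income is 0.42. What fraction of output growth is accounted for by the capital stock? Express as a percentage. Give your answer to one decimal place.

The capital stock contributed 0.42 × 4.91 = 2.0622 pp.
Share of growth = 2.0622 / 7.98 × 100 = 25.842%.

The capital stock accounted for 25.8% of growth.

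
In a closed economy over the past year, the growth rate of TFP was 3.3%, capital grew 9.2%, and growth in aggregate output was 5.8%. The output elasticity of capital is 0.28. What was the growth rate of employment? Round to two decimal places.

-0.11%

Labor's share = 1 − 0.28 = 0.72.
gY = gA + 0.28×9.2 + 0.72×g.
0.72×g = 5.8 − 3.3 − 2.576 = -0.076.
g = -0.076 / 0.72 = -0.1056%.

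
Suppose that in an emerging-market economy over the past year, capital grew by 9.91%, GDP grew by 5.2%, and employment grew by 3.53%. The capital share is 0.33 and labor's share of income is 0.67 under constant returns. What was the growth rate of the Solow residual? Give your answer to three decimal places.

-0.435%

Labor's share = 1 − 0.33 = 0.67.
Capital: 0.33 × 9.91 = 3.2703 pp.
Employment: 0.67 × 3.53 = 2.3651 pp.
TFP growth = 5.2 − 5.6354 = -0.4354%.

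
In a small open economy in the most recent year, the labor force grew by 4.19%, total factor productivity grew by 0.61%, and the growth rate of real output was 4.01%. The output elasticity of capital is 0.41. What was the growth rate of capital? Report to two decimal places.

Capital grew 2.26%.

Labor's share = 1 − 0.41 = 0.59.
gY = gA + 0.59×4.19 + 0.41×g.
0.41×g = 4.01 − 0.61 − 2.4721 = 0.9279.
g = 0.9279 / 0.41 = 2.2632%.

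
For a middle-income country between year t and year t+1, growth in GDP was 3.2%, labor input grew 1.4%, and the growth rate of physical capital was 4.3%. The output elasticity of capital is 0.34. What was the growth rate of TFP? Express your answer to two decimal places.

0.81%

Labor's share = 1 − 0.34 = 0.66.
Physical capital: 0.34 × 4.3 = 1.462 pp.
Labor input: 0.66 × 1.4 = 0.924 pp.
TFP growth = 3.2 − 2.386 = 0.814%.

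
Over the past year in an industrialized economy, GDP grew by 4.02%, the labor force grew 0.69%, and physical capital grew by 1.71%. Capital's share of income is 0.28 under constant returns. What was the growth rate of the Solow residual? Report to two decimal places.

Labor's share = 1 − 0.28 = 0.72.
Physical capital: 0.28 × 1.71 = 0.4788 pp.
The labor force: 0.72 × 0.69 = 0.4968 pp.
TFP growth = 4.02 − 0.9756 = 3.0444%.

The Solow residual growth was 3.04%.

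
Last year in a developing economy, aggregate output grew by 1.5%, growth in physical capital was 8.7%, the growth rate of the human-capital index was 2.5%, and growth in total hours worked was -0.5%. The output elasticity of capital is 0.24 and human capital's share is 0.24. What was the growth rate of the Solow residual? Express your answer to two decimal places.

-0.93%

Labor's share = 1 − 0.24 − 0.24 = 0.52.
Physical capital: 0.24 × 8.7 = 2.088 pp.
The human-capital index: 0.24 × 2.5 = 0.6 pp.
Total hours worked: 0.52 × (-0.5) = -0.26 pp.
TFP growth = 1.5 − 2.428 = -0.928%.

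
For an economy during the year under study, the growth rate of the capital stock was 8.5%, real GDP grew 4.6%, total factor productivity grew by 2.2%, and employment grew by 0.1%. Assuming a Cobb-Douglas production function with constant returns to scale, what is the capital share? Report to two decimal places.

The capital share is 0.27.

gY = gA + α·gK + (1−α)·gL, so gY − gA − gL = α(gK − gL).
4.6 − 2.2 − 0.1 = α × (8.5 − 0.1).
2.3 = 8.4 α, so α = 0.2738.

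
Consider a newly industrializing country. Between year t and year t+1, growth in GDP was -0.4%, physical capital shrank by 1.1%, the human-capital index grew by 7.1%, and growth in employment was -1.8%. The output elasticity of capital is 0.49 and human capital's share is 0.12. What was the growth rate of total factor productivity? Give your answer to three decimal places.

-0.011%

Labor's share = 1 − 0.49 − 0.12 = 0.39.
Physical capital: 0.49 × (-1.1) = -0.539 pp.
The human-capital index: 0.12 × 7.1 = 0.852 pp.
Employment: 0.39 × (-1.8) = -0.702 pp.
TFP growth = -0.4 + 0.389 = -0.011%.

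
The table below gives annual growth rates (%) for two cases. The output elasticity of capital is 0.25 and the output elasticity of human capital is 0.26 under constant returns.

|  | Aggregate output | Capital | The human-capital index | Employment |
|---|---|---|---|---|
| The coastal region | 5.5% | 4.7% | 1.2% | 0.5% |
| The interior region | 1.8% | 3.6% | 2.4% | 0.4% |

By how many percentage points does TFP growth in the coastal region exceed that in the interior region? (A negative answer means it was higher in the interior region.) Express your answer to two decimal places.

3.69 percentage points

Labor's share = 1 − 0.25 − 0.26 = 0.49.
The coastal region: TFP = 5.5 − 1.175 − 0.312 − 0.245 = 3.768%.
The interior region: TFP = 1.8 − 0.9 − 0.624 − 0.196 = 0.08%.
Difference = 3.768 − (0.08) = 3.688 pp.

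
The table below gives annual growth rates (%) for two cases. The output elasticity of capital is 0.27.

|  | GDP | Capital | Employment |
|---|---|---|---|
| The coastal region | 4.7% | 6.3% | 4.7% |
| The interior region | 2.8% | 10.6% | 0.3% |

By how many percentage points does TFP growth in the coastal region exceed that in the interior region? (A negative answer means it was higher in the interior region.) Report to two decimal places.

Labor's share = 1 − 0.27 = 0.73.
The coastal region: TFP = 4.7 − 1.701 − 3.431 = -0.432%.
The interior region: TFP = 2.8 − 2.862 − 0.219 = -0.281%.
Difference = -0.432 − (-0.281) = -0.151 pp.

-0.15 percentage points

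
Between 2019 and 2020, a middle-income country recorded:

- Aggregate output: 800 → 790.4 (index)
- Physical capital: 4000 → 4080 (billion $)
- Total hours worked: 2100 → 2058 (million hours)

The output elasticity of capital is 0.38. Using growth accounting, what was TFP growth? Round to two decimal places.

Aggregate output growth = (790.4 − 800) / 800 = -1.2%.
Physical capital growth = (4080 − 4000) / 4000 = 2%.
Total hours worked growth = (2058 − 2100) / 2100 = -2%.
Labor's share = 1 − 0.38 = 0.62.
Physical capital: 0.38 × 2 = 0.76 pp.
Total hours worked: 0.62 × (-2) = -1.24 pp.
TFP growth = -1.2 + 0.48 = -0.72%.

-0.72%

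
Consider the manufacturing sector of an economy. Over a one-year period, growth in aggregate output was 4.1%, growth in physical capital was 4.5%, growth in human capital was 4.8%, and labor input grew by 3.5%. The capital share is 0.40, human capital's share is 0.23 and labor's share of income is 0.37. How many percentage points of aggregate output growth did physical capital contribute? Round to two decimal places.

Contribution = share × growth = 0.4 × 4.5 = 1.8 pp.

1.80 pp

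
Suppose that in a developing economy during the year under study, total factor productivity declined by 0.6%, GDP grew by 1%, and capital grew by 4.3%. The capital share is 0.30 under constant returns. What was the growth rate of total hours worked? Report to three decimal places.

Labor's share = 1 − 0.3 = 0.7.
gY = gA + 0.3×4.3 + 0.7×g.
0.7×g = 1 + 0.6 − 1.29 = 0.31.
g = 0.31 / 0.7 = 0.44286%.

0.443%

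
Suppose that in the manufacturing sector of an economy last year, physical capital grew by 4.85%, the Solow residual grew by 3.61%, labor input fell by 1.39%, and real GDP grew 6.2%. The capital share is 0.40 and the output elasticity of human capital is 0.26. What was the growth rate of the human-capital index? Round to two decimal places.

4.32%

Labor's share = 1 − 0.4 − 0.26 = 0.34.
gY = gA + 0.4×4.85 + 0.34×(-1.39) + 0.26×g.
0.26×g = 6.2 − 3.61 − 1.4674 = 1.1226.
g = 1.1226 / 0.26 = 4.3177%.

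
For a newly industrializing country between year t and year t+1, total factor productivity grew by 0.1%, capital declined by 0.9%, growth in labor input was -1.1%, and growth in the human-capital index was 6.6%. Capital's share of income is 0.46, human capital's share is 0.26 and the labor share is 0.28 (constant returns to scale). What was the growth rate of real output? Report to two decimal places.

1.09%

Labor's share = 1 − 0.46 − 0.26 = 0.28.
Capital: 0.46 × (-0.9) = -0.414 pp.
The human-capital index: 0.26 × 6.6 = 1.716 pp.
Labor input: 0.28 × (-1.1) = -0.308 pp.
Output growth = 0.1 + 0.994 = 1.094%.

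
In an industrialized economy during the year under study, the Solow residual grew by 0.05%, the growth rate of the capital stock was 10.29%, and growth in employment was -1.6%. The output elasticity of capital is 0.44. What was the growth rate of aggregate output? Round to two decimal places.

Labor's share = 1 − 0.44 = 0.56.
The capital stock: 0.44 × 10.29 = 4.5276 pp.
Employment: 0.56 × (-1.6) = -0.896 pp.
Output growth = 0.05 + 3.6316 = 3.6816%.

3.68%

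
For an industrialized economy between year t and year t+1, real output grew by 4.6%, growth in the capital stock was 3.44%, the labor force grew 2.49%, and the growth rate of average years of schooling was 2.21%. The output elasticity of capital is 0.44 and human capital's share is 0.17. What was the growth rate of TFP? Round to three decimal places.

Labor's share = 1 − 0.44 − 0.17 = 0.39.
The capital stock: 0.44 × 3.44 = 1.5136 pp.
Average years of schooling: 0.17 × 2.21 = 0.3757 pp.
The labor force: 0.39 × 2.49 = 0.9711 pp.
TFP growth = 4.6 − 2.8604 = 1.7396%.

1.740%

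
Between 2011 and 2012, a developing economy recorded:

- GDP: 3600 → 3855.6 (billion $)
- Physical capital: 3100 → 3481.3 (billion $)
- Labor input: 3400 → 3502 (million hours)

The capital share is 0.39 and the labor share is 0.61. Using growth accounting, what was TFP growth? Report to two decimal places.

GDP growth = (3855.6 − 3600) / 3600 = 7.1%.
Physical capital growth = (3481.3 − 3100) / 3100 = 12.3%.
Labor input growth = (3502 − 3400) / 3400 = 3%.
Labor's share = 1 − 0.39 = 0.61.
Physical capital: 0.39 × 12.3 = 4.797 pp.
Labor input: 0.61 × 3 = 1.83 pp.
TFP growth = 7.1 − 6.627 = 0.473%.

0.47%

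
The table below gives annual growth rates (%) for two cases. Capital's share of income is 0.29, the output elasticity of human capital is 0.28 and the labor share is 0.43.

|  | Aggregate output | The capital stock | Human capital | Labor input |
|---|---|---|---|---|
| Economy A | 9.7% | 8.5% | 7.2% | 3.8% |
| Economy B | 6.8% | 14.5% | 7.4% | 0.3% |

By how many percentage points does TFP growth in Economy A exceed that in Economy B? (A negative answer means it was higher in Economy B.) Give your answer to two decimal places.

Labor's share = 1 − 0.29 − 0.28 = 0.43.
Economy A: TFP = 9.7 − 2.465 − 2.016 − 1.634 = 3.585%.
Economy B: TFP = 6.8 − 4.205 − 2.072 − 0.129 = 0.394%.
Difference = 3.585 − (0.394) = 3.191 pp.

3.19 percentage points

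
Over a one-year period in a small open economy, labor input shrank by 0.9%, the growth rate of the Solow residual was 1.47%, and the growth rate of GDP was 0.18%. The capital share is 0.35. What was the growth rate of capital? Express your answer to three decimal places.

Labor's share = 1 − 0.35 = 0.65.
gY = gA + 0.65×(-0.9) + 0.35×g.
0.35×g = 0.18 − 1.47 + 0.585 = -0.705.
g = -0.705 / 0.35 = -2.01429%.

-2.014%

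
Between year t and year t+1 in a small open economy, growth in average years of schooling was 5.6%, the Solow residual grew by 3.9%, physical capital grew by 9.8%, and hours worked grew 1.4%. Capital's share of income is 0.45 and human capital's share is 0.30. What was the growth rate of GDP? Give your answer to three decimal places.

Labor's share = 1 − 0.45 − 0.3 = 0.25.
Physical capital: 0.45 × 9.8 = 4.41 pp.
Average years of schooling: 0.3 × 5.6 = 1.68 pp.
Hours worked: 0.25 × 1.4 = 0.35 pp.
Output growth = 3.9 + 6.44 = 10.34%.

GDP growth was 10.340%.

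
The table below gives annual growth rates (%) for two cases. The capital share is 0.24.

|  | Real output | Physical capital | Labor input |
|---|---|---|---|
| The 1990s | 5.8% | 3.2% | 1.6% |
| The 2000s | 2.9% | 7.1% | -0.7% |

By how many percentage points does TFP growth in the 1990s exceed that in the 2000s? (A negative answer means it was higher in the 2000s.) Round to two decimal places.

2.09 percentage points

Labor's share = 1 − 0.24 = 0.76.
The 1990s: TFP = 5.8 − 0.768 − 1.216 = 3.816%.
The 2000s: TFP = 2.9 − 1.704 + 0.532 = 1.728%.
Difference = 3.816 − (1.728) = 2.088 pp.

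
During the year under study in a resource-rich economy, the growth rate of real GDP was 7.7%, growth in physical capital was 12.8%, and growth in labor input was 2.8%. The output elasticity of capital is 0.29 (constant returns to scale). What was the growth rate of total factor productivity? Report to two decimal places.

Labor's share = 1 − 0.29 = 0.71.
Physical capital: 0.29 × 12.8 = 3.712 pp.
Labor input: 0.71 × 2.8 = 1.988 pp.
TFP growth = 7.7 − 5.7 = 2%.

Total factor productivity growth was 2.00%.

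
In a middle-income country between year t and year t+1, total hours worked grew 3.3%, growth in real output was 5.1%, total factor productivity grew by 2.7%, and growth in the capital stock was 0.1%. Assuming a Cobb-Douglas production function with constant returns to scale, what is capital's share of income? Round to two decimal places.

gY = gA + α·gK + (1−α)·gL, so gY − gA − gL = α(gK − gL).
5.1 − 2.7 − 3.3 = α × (0.1 − 3.3).
-0.9 = -3.2 α, so α = 0.2813.

Capital's share of income is 0.28.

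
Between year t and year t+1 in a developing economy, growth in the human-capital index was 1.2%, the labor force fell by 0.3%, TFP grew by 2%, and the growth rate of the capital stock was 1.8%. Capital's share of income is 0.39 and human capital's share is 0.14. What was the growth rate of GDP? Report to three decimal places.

Labor's share = 1 − 0.39 − 0.14 = 0.47.
The capital stock: 0.39 × 1.8 = 0.702 pp.
The human-capital index: 0.14 × 1.2 = 0.168 pp.
The labor force: 0.47 × (-0.3) = -0.141 pp.
Output growth = 2 + 0.729 = 2.729%.

GDP growth was 2.729%.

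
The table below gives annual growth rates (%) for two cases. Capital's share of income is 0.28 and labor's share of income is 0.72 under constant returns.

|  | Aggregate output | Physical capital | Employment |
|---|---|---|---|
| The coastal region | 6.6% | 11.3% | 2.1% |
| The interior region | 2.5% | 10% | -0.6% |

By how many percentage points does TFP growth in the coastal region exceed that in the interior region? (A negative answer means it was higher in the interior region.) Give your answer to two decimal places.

Labor's share = 1 − 0.28 = 0.72.
The coastal region: TFP = 6.6 − 3.164 − 1.512 = 1.924%.
The interior region: TFP = 2.5 − 2.8 + 0.432 = 0.132%.
Difference = 1.924 − (0.132) = 1.792 pp.

1.79 percentage points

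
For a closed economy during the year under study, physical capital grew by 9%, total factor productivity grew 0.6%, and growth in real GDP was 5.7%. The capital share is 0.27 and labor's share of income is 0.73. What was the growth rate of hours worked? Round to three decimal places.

Labor's share = 1 − 0.27 = 0.73.
gY = gA + 0.27×9 + 0.73×g.
0.73×g = 5.7 − 0.6 − 2.43 = 2.67.
g = 2.67 / 0.73 = 3.65753%.

3.658%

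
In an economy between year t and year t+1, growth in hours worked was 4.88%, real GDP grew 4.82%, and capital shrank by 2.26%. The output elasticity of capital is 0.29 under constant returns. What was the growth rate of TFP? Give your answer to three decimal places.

Labor's share = 1 − 0.29 = 0.71.
Capital: 0.29 × (-2.26) = -0.6554 pp.
Hours worked: 0.71 × 4.88 = 3.4648 pp.
TFP growth = 4.82 − 2.8094 = 2.0106%.

2.011%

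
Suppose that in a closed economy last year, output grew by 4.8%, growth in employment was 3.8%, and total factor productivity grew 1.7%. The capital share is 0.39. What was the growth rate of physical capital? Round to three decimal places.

Labor's share = 1 − 0.39 = 0.61.
gY = gA + 0.61×3.8 + 0.39×g.
0.39×g = 4.8 − 1.7 − 2.318 = 0.782.
g = 0.782 / 0.39 = 2.00513%.

2.005%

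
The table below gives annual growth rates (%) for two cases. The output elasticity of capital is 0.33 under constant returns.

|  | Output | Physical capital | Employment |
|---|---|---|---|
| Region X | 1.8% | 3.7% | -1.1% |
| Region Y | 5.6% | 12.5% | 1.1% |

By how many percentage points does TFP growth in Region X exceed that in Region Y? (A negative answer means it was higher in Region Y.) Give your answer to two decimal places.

Labor's share = 1 − 0.33 = 0.67.
Region X: TFP = 1.8 − 1.221 + 0.737 = 1.316%.
Region Y: TFP = 5.6 − 4.125 − 0.737 = 0.738%.
Difference = 1.316 − (0.738) = 0.578 pp.

0.58 percentage points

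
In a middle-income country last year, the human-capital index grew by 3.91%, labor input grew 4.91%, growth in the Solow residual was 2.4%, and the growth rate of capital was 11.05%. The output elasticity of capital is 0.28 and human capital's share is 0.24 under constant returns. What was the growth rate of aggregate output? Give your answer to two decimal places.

8.79%

Labor's share = 1 − 0.28 − 0.24 = 0.48.
Capital: 0.28 × 11.05 = 3.094 pp.
The human-capital index: 0.24 × 3.91 = 0.9384 pp.
Labor input: 0.48 × 4.91 = 2.3568 pp.
Output growth = 2.4 + 6.3892 = 8.7892%.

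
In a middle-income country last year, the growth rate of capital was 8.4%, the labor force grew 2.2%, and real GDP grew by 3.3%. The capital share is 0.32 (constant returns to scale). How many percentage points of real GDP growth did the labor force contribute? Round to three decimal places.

1.496 pp

Labor's share = 1 − 0.32 = 0.68.
Contribution = share × growth = 0.68 × 2.2 = 1.496 pp.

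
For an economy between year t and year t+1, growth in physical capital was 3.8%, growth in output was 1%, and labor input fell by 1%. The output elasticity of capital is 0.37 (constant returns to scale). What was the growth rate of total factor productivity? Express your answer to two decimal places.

Labor's share = 1 − 0.37 = 0.63.
Physical capital: 0.37 × 3.8 = 1.406 pp.
Labor input: 0.63 × (-1) = -0.63 pp.
TFP growth = 1 − 0.776 = 0.224%.

0.22%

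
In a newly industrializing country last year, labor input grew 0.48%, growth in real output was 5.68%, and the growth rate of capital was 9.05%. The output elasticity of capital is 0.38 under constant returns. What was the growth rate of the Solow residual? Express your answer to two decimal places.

Labor's share = 1 − 0.38 = 0.62.
Capital: 0.38 × 9.05 = 3.439 pp.
Labor input: 0.62 × 0.48 = 0.2976 pp.
TFP growth = 5.68 − 3.7366 = 1.9434%.

1.94%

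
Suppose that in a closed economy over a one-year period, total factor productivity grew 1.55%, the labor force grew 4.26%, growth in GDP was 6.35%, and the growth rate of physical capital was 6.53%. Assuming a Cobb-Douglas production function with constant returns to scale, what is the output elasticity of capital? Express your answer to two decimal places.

α = 0.24

gY = gA + α·gK + (1−α)·gL, so gY − gA − gL = α(gK − gL).
6.35 − 1.55 − 4.26 = α × (6.53 − 4.26).
0.54 = 2.27 α, so α = 0.2379.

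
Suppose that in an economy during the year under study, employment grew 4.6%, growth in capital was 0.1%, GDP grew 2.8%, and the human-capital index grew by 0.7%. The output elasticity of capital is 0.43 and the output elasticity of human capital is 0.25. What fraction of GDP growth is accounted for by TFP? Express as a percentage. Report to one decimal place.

TFP accounted for 39.6% of growth.

Labor's share = 1 − 0.43 − 0.25 = 0.32.
Capital: 0.43 × 0.1 = 0.043 pp.
The human-capital index: 0.25 × 0.7 = 0.175 pp.
Employment: 0.32 × 4.6 = 1.472 pp.
TFP growth = 2.8 − 1.69 = 1.11%.
TFP share of growth = 1.11 / 2.8 × 100 = 39.643%.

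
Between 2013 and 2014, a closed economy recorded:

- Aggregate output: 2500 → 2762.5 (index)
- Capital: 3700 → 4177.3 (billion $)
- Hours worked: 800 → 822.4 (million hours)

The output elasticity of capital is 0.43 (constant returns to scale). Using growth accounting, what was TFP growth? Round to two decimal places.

Aggregate output growth = (2762.5 − 2500) / 2500 = 10.5%.
Capital growth = (4177.3 − 3700) / 3700 = 12.9%.
Hours worked growth = (822.4 − 800) / 800 = 2.8%.
Labor's share = 1 − 0.43 = 0.57.
Capital: 0.43 × 12.9 = 5.547 pp.
Hours worked: 0.57 × 2.8 = 1.596 pp.
TFP growth = 10.5 − 7.143 = 3.357%.

TFP growth was 3.36%.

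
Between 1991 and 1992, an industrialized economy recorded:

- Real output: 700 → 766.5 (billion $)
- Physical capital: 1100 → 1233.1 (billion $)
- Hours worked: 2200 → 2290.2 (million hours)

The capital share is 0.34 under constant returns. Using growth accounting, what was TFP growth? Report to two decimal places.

Real output growth = (766.5 − 700) / 700 = 9.5%.
Physical capital growth = (1233.1 − 1100) / 1100 = 12.1%.
Hours worked growth = (2290.2 − 2200) / 2200 = 4.1%.
Labor's share = 1 − 0.34 = 0.66.
Physical capital: 0.34 × 12.1 = 4.114 pp.
Hours worked: 0.66 × 4.1 = 2.706 pp.
TFP growth = 9.5 − 6.82 = 2.68%.

TFP growth was 2.68%.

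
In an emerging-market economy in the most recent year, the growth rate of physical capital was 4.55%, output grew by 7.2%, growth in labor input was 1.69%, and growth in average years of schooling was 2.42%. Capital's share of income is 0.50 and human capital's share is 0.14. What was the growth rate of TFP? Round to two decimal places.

TFP growth was 3.98%.

Labor's share = 1 − 0.5 − 0.14 = 0.36.
Physical capital: 0.5 × 4.55 = 2.275 pp.
Average years of schooling: 0.14 × 2.42 = 0.3388 pp.
Labor input: 0.36 × 1.69 = 0.6084 pp.
TFP growth = 7.2 − 3.2222 = 3.9778%.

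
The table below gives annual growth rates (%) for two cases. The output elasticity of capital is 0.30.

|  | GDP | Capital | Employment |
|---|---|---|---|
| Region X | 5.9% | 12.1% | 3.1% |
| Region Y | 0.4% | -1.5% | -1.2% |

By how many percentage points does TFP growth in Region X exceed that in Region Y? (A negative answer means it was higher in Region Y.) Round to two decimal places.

Labor's share = 1 − 0.3 = 0.7.
Region X: TFP = 5.9 − 3.63 − 2.17 = 0.1%.
Region Y: TFP = 0.4 + 0.45 + 0.84 = 1.69%.
Difference = 0.1 − (1.69) = -1.59 pp.

-1.59 percentage points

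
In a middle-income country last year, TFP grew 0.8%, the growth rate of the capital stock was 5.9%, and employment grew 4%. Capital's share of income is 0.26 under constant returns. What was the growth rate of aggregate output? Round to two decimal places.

5.29%

Labor's share = 1 − 0.26 = 0.74.
The capital stock: 0.26 × 5.9 = 1.534 pp.
Employment: 0.74 × 4 = 2.96 pp.
Output growth = 0.8 + 4.494 = 5.294%.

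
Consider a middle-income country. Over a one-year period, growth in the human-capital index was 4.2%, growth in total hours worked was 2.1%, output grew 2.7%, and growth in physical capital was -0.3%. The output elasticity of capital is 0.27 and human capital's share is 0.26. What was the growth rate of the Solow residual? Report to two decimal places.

The Solow residual grew 0.70%.

Labor's share = 1 − 0.27 − 0.26 = 0.47.
Physical capital: 0.27 × (-0.3) = -0.081 pp.
The human-capital index: 0.26 × 4.2 = 1.092 pp.
Total hours worked: 0.47 × 2.1 = 0.987 pp.
TFP growth = 2.7 − 1.998 = 0.702%.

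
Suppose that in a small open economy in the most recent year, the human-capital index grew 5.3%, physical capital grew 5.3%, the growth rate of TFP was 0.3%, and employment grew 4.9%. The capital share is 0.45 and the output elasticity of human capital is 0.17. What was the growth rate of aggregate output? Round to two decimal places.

Labor's share = 1 − 0.45 − 0.17 = 0.38.
Physical capital: 0.45 × 5.3 = 2.385 pp.
The human-capital index: 0.17 × 5.3 = 0.901 pp.
Employment: 0.38 × 4.9 = 1.862 pp.
Output growth = 0.3 + 5.148 = 5.448%.

Aggregate output grew 5.45%.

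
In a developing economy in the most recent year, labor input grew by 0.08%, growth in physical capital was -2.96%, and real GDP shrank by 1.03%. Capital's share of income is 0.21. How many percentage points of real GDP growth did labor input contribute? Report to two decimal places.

0.06 percentage points

Labor's share = 1 − 0.21 = 0.79.
Contribution = share × growth = 0.79 × 0.08 = 0.0632 pp.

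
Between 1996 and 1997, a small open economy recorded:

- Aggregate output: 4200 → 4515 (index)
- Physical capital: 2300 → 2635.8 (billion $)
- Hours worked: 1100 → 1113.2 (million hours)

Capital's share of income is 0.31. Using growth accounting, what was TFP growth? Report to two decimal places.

TFP growth was 2.15%.

Aggregate output growth = (4515 − 4200) / 4200 = 7.5%.
Physical capital growth = (2635.8 − 2300) / 2300 = 14.6%.
Hours worked growth = (1113.2 − 1100) / 1100 = 1.2%.
Labor's share = 1 − 0.31 = 0.69.
Physical capital: 0.31 × 14.6 = 4.526 pp.
Hours worked: 0.69 × 1.2 = 0.828 pp.
TFP growth = 7.5 − 5.354 = 2.146%.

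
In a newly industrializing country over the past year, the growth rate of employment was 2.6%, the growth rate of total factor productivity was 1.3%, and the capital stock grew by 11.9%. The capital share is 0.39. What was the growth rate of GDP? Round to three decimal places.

7.527%

Labor's share = 1 − 0.39 = 0.61.
The capital stock: 0.39 × 11.9 = 4.641 pp.
Employment: 0.61 × 2.6 = 1.586 pp.
Output growth = 1.3 + 6.227 = 7.527%.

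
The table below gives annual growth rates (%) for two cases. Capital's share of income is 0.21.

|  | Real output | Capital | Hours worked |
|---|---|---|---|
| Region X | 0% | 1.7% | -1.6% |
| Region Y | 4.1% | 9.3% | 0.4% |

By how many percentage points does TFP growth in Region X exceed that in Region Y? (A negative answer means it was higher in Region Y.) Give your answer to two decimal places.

Labor's share = 1 − 0.21 = 0.79.
Region X: TFP = 0 − 0.357 + 1.264 = 0.907%.
Region Y: TFP = 4.1 − 1.953 − 0.316 = 1.831%.
Difference = 0.907 − (1.831) = -0.924 pp.

-0.92 percentage points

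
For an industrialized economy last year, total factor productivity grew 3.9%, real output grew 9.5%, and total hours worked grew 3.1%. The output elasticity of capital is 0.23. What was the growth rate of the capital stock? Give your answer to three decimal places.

Labor's share = 1 − 0.23 = 0.77.
gY = gA + 0.77×3.1 + 0.23×g.
0.23×g = 9.5 − 3.9 − 2.387 = 3.213.
g = 3.213 / 0.23 = 13.96957%.

The capital stock growth was 13.970%.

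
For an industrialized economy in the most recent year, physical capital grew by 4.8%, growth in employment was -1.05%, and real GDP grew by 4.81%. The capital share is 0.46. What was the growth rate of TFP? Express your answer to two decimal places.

3.17%

Labor's share = 1 − 0.46 = 0.54.
Physical capital: 0.46 × 4.8 = 2.208 pp.
Employment: 0.54 × (-1.05) = -0.567 pp.
TFP growth = 4.81 − 1.641 = 3.169%.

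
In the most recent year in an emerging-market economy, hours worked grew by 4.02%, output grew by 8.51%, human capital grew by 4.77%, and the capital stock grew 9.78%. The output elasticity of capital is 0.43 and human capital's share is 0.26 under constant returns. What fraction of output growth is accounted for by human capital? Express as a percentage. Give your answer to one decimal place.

Human capital accounted for 14.6% of growth.

Human capital contributed 0.26 × 4.77 = 1.2402 pp.
Share of growth = 1.2402 / 8.51 × 100 = 14.573%.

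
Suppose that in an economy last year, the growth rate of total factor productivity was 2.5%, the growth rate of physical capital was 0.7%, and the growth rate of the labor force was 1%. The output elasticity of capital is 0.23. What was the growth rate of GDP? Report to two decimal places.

GDP growth was 3.43%.

Labor's share = 1 − 0.23 = 0.77.
Physical capital: 0.23 × 0.7 = 0.161 pp.
The labor force: 0.77 × 1 = 0.77 pp.
Output growth = 2.5 + 0.931 = 3.431%.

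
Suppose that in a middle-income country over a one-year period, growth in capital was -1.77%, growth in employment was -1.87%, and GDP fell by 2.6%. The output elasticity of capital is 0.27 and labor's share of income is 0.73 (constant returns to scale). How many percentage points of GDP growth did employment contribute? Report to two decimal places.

Labor's share = 1 − 0.27 = 0.73.
Contribution = share × growth = 0.73 × (-1.87) = -1.3651 pp.

-1.37 percentage points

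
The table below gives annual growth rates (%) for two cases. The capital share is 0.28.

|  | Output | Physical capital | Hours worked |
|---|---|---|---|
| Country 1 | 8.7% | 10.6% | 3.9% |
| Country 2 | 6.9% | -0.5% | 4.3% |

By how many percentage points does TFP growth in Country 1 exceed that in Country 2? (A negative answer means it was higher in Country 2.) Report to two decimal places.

-1.02 percentage points

Labor's share = 1 − 0.28 = 0.72.
Country 1: TFP = 8.7 − 2.968 − 2.808 = 2.924%.
Country 2: TFP = 6.9 + 0.14 − 3.096 = 3.944%.
Difference = 2.924 − (3.944) = -1.02 pp.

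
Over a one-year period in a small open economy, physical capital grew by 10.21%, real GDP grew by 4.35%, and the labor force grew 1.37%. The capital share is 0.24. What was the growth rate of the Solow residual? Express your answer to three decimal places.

0.858%

Labor's share = 1 − 0.24 = 0.76.
Physical capital: 0.24 × 10.21 = 2.4504 pp.
The labor force: 0.76 × 1.37 = 1.0412 pp.
TFP growth = 4.35 − 3.4916 = 0.8584%.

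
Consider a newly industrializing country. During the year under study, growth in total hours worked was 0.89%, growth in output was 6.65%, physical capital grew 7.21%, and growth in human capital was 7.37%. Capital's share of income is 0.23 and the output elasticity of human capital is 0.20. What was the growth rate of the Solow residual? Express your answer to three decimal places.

3.010%

Labor's share = 1 − 0.23 − 0.2 = 0.57.
Physical capital: 0.23 × 7.21 = 1.6583 pp.
Human capital: 0.2 × 7.37 = 1.474 pp.
Total hours worked: 0.57 × 0.89 = 0.5073 pp.
TFP growth = 6.65 − 3.6396 = 3.0104%.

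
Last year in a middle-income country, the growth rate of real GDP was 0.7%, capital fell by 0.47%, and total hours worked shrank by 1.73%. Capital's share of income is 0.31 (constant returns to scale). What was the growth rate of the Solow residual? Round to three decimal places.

2.039%

Labor's share = 1 − 0.31 = 0.69.
Capital: 0.31 × (-0.47) = -0.1457 pp.
Total hours worked: 0.69 × (-1.73) = -1.1937 pp.
TFP growth = 0.7 + 1.3394 = 2.0394%.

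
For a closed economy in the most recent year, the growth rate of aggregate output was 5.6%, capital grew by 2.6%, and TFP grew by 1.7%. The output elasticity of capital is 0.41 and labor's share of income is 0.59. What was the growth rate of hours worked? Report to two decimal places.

Hours worked growth was 4.80%.

Labor's share = 1 − 0.41 = 0.59.
gY = gA + 0.41×2.6 + 0.59×g.
0.59×g = 5.6 − 1.7 − 1.066 = 2.834.
g = 2.834 / 0.59 = 4.8034%.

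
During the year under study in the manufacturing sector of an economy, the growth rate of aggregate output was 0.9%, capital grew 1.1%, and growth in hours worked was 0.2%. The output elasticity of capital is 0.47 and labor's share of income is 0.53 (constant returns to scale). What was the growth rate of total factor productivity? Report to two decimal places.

Labor's share = 1 − 0.47 = 0.53.
Capital: 0.47 × 1.1 = 0.517 pp.
Hours worked: 0.53 × 0.2 = 0.106 pp.
TFP growth = 0.9 − 0.623 = 0.277%.

0.28%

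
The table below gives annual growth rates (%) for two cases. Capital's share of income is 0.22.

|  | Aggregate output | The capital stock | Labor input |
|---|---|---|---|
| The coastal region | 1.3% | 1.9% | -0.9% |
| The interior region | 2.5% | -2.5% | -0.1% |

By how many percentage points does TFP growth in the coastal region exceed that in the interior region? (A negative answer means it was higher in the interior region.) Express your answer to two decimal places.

-1.54 percentage points

Labor's share = 1 − 0.22 = 0.78.
The coastal region: TFP = 1.3 − 0.418 + 0.702 = 1.584%.
The interior region: TFP = 2.5 + 0.55 + 0.078 = 3.128%.
Difference = 1.584 − (3.128) = -1.544 pp.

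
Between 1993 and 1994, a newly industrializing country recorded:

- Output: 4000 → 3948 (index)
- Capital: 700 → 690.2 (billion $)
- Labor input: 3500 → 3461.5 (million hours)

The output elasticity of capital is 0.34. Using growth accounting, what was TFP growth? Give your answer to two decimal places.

-0.10%

Output growth = (3948 − 4000) / 4000 = -1.3%.
Capital growth = (690.2 − 700) / 700 = -1.4%.
Labor input growth = (3461.5 − 3500) / 3500 = -1.1%.
Labor's share = 1 − 0.34 = 0.66.
Capital: 0.34 × (-1.4) = -0.476 pp.
Labor input: 0.66 × (-1.1) = -0.726 pp.
TFP growth = -1.3 + 1.202 = -0.098%.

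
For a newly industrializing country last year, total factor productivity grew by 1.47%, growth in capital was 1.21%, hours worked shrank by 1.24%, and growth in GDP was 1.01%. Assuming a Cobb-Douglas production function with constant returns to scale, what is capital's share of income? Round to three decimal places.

α = 0.318

gY = gA + α·gK + (1−α)·gL, so gY − gA − gL = α(gK − gL).
1.01 − 1.47 + 1.24 = α × (1.21 − (-1.24)).
0.78 = 2.45 α, so α = 0.31837.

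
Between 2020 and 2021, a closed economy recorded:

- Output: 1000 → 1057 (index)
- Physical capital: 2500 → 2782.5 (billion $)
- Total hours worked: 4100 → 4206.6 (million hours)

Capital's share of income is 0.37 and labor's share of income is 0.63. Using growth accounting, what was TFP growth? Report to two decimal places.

Output growth = (1057 − 1000) / 1000 = 5.7%.
Physical capital growth = (2782.5 − 2500) / 2500 = 11.3%.
Total hours worked growth = (4206.6 − 4100) / 4100 = 2.6%.
Labor's share = 1 − 0.37 = 0.63.
Physical capital: 0.37 × 11.3 = 4.181 pp.
Total hours worked: 0.63 × 2.6 = 1.638 pp.
TFP growth = 5.7 − 5.819 = -0.119%.

-0.12%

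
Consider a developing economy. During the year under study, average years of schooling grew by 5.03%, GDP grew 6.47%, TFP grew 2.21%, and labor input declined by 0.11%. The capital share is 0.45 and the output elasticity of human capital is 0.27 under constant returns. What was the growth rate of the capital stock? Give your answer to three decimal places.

6.517%

Labor's share = 1 − 0.45 − 0.27 = 0.28.
gY = gA + 0.27×5.03 + 0.28×(-0.11) + 0.45×g.
0.45×g = 6.47 − 2.21 − 1.3273 = 2.9327.
g = 2.9327 / 0.45 = 6.51711%.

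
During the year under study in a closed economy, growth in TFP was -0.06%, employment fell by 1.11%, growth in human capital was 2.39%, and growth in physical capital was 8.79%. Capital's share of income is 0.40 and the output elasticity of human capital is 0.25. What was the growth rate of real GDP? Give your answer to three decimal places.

Real GDP grew 3.665%.

Labor's share = 1 − 0.4 − 0.25 = 0.35.
Physical capital: 0.4 × 8.79 = 3.516 pp.
Human capital: 0.25 × 2.39 = 0.5975 pp.
Employment: 0.35 × (-1.11) = -0.3885 pp.
Output growth = -0.06 + 3.725 = 3.665%.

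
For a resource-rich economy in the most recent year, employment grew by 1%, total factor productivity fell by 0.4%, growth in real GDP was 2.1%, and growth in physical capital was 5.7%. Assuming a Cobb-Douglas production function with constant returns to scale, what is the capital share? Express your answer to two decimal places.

0.32

gY = gA + α·gK + (1−α)·gL, so gY − gA − gL = α(gK − gL).
2.1 + 0.4 − 1 = α × (5.7 − 1).
1.5 = 4.7 α, so α = 0.3191.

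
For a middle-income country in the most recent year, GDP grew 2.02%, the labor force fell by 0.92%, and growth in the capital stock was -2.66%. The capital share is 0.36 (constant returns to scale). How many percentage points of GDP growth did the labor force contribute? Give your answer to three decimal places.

-0.589 percentage points

Labor's share = 1 − 0.36 = 0.64.
Contribution = share × growth = 0.64 × (-0.92) = -0.5888 pp.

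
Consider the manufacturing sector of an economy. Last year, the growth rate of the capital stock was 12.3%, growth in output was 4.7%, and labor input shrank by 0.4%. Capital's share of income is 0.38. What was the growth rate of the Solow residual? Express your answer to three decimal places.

Labor's share = 1 − 0.38 = 0.62.
The capital stock: 0.38 × 12.3 = 4.674 pp.
Labor input: 0.62 × (-0.4) = -0.248 pp.
TFP growth = 4.7 − 4.426 = 0.274%.

The Solow residual growth was 0.274%.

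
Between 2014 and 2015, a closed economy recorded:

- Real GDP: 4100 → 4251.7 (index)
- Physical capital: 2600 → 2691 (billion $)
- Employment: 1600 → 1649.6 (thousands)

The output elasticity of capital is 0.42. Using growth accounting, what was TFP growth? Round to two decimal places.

Real GDP growth = (4251.7 − 4100) / 4100 = 3.7%.
Physical capital growth = (2691 − 2600) / 2600 = 3.5%.
Employment growth = (1649.6 − 1600) / 1600 = 3.1%.
Labor's share = 1 − 0.42 = 0.58.
Physical capital: 0.42 × 3.5 = 1.47 pp.
Employment: 0.58 × 3.1 = 1.798 pp.
TFP growth = 3.7 − 3.268 = 0.432%.

0.43%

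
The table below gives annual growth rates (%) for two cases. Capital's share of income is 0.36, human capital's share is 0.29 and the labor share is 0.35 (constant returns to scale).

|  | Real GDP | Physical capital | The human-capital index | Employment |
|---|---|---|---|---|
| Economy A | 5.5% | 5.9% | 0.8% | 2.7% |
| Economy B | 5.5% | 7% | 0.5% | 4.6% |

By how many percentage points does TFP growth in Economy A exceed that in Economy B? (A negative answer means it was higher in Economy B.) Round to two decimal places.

0.97 percentage points

Labor's share = 1 − 0.36 − 0.29 = 0.35.
Economy A: TFP = 5.5 − 2.124 − 0.232 − 0.945 = 2.199%.
Economy B: TFP = 5.5 − 2.52 − 0.145 − 1.61 = 1.225%.
Difference = 2.199 − (1.225) = 0.974 pp.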